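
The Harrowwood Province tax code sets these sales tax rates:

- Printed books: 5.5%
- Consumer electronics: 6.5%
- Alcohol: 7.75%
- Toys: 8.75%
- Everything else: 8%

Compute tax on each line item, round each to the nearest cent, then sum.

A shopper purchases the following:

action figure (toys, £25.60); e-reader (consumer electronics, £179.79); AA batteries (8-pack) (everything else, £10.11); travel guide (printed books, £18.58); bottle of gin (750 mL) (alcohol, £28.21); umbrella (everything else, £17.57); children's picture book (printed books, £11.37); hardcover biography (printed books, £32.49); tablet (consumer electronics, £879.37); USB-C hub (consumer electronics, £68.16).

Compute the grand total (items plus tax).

£1354.62

Action figure £25.60: toys → 8.75% → £2.24
E-reader £179.79: consumer electronics → 6.5% → £11.69
AA batteries (8-pack) £10.11: everything else → 8% → £0.81
Travel guide £18.58: printed books → 5.5% → £1.02
Bottle of gin (750 mL) £28.21: alcohol → 7.75% → £2.19
Umbrella £17.57: everything else → 8% → £1.41
Children's picture book £11.37: printed books → 5.5% → £0.63
Hardcover biography £32.49: printed books → 5.5% → £1.79
Tablet £879.37: consumer electronics → 6.5% → £57.16
USB-C hub £68.16: consumer electronics → 6.5% → £4.43
Subtotal = £1271.25; tax = £83.37; total due = £1354.62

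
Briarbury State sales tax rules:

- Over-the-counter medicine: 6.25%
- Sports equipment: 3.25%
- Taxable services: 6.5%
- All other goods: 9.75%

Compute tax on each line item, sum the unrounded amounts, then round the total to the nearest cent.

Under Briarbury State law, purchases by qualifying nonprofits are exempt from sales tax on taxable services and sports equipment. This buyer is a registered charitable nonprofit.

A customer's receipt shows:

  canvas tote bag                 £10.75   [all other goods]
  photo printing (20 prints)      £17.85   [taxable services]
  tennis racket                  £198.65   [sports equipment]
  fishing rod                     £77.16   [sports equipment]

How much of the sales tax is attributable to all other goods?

Canvas tote bag £10.75: all other goods → 9.75% → £1.048125
Tax on all other goods: unrounded sum = £1.048125 → £1.05

£1.05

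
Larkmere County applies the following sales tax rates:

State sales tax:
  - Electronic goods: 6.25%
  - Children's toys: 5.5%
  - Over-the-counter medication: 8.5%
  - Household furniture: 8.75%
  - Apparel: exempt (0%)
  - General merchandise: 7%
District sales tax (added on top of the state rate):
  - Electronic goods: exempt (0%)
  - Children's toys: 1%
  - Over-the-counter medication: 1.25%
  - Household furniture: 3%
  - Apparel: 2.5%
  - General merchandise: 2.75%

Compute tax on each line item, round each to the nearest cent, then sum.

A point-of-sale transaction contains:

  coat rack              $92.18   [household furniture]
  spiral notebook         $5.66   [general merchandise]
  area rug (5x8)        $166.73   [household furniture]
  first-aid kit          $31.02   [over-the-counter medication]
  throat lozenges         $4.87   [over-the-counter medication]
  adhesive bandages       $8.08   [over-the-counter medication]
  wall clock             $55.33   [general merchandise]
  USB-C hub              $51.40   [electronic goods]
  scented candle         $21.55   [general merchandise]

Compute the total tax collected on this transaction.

Coat rack $92.18: household furniture → 8.75% + 3% district = 11.75% → $10.83
Spiral notebook $5.66: general merchandise → 7% + 2.75% district = 9.75% → $0.55
Area rug (5x8) $166.73: household furniture → 8.75% + 3% district = 11.75% → $19.59
First-aid kit $31.02: over-the-counter medication → 8.5% + 1.25% district = 9.75% → $3.02
Throat lozenges $4.87: over-the-counter medication → 8.5% + 1.25% district = 9.75% → $0.47
Adhesive bandages $8.08: over-the-counter medication → 8.5% + 1.25% district = 9.75% → $0.79
Wall clock $55.33: general merchandise → 7% + 2.75% district = 9.75% → $5.39
USB-C hub $51.40: electronic goods → 6.25% + 0% district = 6.25% → $3.21
Scented candle $21.55: general merchandise → 7% + 2.75% district = 9.75% → $2.10
Total tax = $10.83 + $0.55 + $19.59 + $3.02 + $0.47 + $0.79 + $5.39 + $3.21 + $2.10 = $45.95

$45.95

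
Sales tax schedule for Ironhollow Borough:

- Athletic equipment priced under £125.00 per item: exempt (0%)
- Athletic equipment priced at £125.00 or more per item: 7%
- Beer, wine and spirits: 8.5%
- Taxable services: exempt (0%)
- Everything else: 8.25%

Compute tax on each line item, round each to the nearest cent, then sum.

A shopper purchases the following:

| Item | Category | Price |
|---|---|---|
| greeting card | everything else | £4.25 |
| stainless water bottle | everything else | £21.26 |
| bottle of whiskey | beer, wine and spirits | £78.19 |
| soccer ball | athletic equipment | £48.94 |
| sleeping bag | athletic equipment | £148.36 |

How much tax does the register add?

£19.14

Greeting card £4.25: everything else → 8.25% → £0.35
Stainless water bottle £21.26: everything else → 8.25% → £1.75
Bottle of whiskey £78.19: beer, wine and spirits → 8.5% → £6.65
Soccer ball £48.94: athletic equipment, under £125.00 → 0% → £0.00
Sleeping bag £148.36: athletic equipment, £125.00 or more → 7% → £10.39
Total tax = £0.35 + £1.75 + £6.65 + £10.39 = £19.14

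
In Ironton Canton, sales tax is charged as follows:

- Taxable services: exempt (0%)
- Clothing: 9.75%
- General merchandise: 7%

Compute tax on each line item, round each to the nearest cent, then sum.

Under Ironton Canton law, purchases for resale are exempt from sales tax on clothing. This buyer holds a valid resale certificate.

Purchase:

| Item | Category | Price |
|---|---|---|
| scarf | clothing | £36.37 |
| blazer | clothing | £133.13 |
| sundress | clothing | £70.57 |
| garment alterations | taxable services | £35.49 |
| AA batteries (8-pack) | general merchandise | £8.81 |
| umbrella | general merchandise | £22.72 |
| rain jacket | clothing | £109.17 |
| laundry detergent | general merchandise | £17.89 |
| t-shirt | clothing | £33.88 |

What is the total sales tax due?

£3.46

Scarf £36.37: clothing, buyer-exempt → 0% → £0.00
Blazer £133.13: clothing, buyer-exempt → 0% → £0.00
Sundress £70.57: clothing, buyer-exempt → 0% → £0.00
Garment alterations £35.49: taxable services → 0% → £0.00
AA batteries (8-pack) £8.81: general merchandise → 7% → £0.62
Umbrella £22.72: general merchandise → 7% → £1.59
Rain jacket £109.17: clothing, buyer-exempt → 0% → £0.00
Laundry detergent £17.89: general merchandise → 7% → £1.25
T-shirt £33.88: clothing, buyer-exempt → 0% → £0.00
Total tax = £0.62 + £1.59 + £1.25 = £3.46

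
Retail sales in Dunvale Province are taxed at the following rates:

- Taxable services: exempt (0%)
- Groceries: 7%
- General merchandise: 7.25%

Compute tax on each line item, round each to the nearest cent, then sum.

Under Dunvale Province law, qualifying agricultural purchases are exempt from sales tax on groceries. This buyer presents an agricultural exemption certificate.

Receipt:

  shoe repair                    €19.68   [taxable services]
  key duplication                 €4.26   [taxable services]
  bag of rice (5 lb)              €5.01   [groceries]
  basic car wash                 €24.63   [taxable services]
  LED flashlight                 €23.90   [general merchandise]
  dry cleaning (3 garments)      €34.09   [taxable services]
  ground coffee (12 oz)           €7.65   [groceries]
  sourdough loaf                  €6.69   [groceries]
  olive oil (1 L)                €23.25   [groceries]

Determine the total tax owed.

Shoe repair €19.68: taxable services → 0% → €0.00
Key duplication €4.26: taxable services → 0% → €0.00
Bag of rice (5 lb) €5.01: groceries, buyer-exempt → 0% → €0.00
Basic car wash €24.63: taxable services → 0% → €0.00
LED flashlight €23.90: general merchandise → 7.25% → €1.73
Dry cleaning (3 garments) €34.09: taxable services → 0% → €0.00
Ground coffee (12 oz) €7.65: groceries, buyer-exempt → 0% → €0.00
Sourdough loaf €6.69: groceries, buyer-exempt → 0% → €0.00
Olive oil (1 L) €23.25: groceries, buyer-exempt → 0% → €0.00
Total tax = €1.73

€1.73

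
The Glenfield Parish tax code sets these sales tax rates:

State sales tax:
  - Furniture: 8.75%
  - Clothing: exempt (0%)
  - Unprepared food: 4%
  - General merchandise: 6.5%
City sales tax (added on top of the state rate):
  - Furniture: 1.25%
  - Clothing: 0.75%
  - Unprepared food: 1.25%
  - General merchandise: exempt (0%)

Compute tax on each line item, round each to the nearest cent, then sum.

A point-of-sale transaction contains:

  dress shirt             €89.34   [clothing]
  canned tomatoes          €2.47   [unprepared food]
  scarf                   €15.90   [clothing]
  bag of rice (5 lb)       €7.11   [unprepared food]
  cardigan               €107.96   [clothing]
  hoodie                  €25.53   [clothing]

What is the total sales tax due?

€2.29

Dress shirt €89.34: clothing → 0% + 0.75% city = 0.75% → €0.67
Canned tomatoes €2.47: unprepared food → 4% + 1.25% city = 5.25% → €0.13
Scarf €15.90: clothing → 0% + 0.75% city = 0.75% → €0.12
Bag of rice (5 lb) €7.11: unprepared food → 4% + 1.25% city = 5.25% → €0.37
Cardigan €107.96: clothing → 0% + 0.75% city = 0.75% → €0.81
Hoodie €25.53: clothing → 0% + 0.75% city = 0.75% → €0.19
Total tax = €0.67 + €0.13 + €0.12 + €0.37 + €0.81 + €0.19 = €2.29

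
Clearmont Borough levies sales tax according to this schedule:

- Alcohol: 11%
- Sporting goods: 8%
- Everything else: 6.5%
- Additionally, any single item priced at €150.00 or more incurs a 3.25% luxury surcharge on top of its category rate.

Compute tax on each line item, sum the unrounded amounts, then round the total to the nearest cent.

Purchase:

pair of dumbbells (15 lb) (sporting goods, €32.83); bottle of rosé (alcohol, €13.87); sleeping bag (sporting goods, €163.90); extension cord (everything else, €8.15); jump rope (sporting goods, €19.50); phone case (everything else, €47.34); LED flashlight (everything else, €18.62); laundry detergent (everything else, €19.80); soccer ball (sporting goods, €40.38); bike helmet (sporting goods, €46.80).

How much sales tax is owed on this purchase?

Pair of dumbbells (15 lb) €32.83: sporting goods → 8% → €2.6264
Bottle of rosé €13.87: alcohol → 11% → €1.5257
Sleeping bag €163.90: sporting goods → 8% + 3.25% surcharge = 11.25% → €18.43875
Extension cord €8.15: everything else → 6.5% → €0.52975
Jump rope €19.50: sporting goods → 8% → €1.56
Phone case €47.34: everything else → 6.5% → €3.0771
LED flashlight €18.62: everything else → 6.5% → €1.2103
Laundry detergent €19.80: everything else → 6.5% → €1.287
Soccer ball €40.38: sporting goods → 8% → €3.2304
Bike helmet €46.80: sporting goods → 8% → €3.744
Unrounded tax sum = €37.2294 → €37.23

€37.23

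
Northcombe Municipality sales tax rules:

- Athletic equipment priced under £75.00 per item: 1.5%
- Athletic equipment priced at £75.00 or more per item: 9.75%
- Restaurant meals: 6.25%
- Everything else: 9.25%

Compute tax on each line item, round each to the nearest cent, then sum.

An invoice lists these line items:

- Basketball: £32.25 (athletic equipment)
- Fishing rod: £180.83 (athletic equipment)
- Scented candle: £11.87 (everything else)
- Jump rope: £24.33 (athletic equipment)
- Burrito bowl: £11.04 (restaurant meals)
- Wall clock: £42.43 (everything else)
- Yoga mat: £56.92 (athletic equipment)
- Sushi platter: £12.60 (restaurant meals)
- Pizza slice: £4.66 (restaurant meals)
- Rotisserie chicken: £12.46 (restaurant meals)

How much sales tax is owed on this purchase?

£26.89

Basketball £32.25: athletic equipment, under £75.00 → 1.5% → £0.48
Fishing rod £180.83: athletic equipment, £75.00 or more → 9.75% → £17.63
Scented candle £11.87: everything else → 9.25% → £1.10
Jump rope £24.33: athletic equipment, under £75.00 → 1.5% → £0.36
Burrito bowl £11.04: restaurant meals → 6.25% → £0.69
Wall clock £42.43: everything else → 9.25% → £3.92
Yoga mat £56.92: athletic equipment, under £75.00 → 1.5% → £0.85
Sushi platter £12.60: restaurant meals → 6.25% → £0.79
Pizza slice £4.66: restaurant meals → 6.25% → £0.29
Rotisserie chicken £12.46: restaurant meals → 6.25% → £0.78
Total tax = £0.48 + £17.63 + £1.10 + £0.36 + £0.69 + £3.92 + £0.85 + £0.79 + £0.29 + £0.78 = £26.89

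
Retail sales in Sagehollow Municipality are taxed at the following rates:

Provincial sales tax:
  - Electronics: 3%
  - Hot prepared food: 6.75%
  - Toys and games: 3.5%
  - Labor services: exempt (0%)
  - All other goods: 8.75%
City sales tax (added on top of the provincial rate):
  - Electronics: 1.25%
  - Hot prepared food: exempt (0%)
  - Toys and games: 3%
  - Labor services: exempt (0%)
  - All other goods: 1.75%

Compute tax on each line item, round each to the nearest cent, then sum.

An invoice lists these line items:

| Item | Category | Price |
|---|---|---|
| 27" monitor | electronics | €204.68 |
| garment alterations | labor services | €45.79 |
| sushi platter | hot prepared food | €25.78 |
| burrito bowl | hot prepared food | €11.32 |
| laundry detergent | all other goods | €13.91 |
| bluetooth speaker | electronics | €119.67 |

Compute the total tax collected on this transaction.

27" monitor €204.68: electronics → 3% + 1.25% city = 4.25% → €8.70
Garment alterations €45.79: labor services → 0% + 0% city = 0% → €0.00
Sushi platter €25.78: hot prepared food → 6.75% + 0% city = 6.75% → €1.74
Burrito bowl €11.32: hot prepared food → 6.75% + 0% city = 6.75% → €0.76
Laundry detergent €13.91: all other goods → 8.75% + 1.75% city = 10.5% → €1.46
Bluetooth speaker €119.67: electronics → 3% + 1.25% city = 4.25% → €5.09
Total tax = €8.70 + €1.74 + €0.76 + €1.46 + €5.09 = €17.75

€17.75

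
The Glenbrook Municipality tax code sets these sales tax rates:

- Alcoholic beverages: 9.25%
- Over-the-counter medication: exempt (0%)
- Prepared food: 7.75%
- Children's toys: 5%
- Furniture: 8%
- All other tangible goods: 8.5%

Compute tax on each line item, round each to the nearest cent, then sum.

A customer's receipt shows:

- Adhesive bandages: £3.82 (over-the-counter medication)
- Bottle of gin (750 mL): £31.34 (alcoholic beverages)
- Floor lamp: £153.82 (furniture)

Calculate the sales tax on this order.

£15.21

Adhesive bandages £3.82: over-the-counter medication → 0% → £0.00
Bottle of gin (750 mL) £31.34: alcoholic beverages → 9.25% → £2.90
Floor lamp £153.82: furniture → 8% → £12.31
Total tax = £2.90 + £12.31 = £15.21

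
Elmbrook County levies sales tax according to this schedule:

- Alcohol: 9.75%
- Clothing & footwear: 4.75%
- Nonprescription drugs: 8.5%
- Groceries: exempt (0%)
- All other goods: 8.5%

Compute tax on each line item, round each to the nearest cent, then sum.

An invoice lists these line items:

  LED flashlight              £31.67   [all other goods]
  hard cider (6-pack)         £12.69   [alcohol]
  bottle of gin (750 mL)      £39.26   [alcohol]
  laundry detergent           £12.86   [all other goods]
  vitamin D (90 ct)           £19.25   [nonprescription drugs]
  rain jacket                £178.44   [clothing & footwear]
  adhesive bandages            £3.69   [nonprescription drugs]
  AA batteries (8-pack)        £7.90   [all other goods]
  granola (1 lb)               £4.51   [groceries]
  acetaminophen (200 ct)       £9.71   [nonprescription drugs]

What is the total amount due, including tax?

LED flashlight £31.67: all other goods → 8.5% → £2.69
Hard cider (6-pack) £12.69: alcohol → 9.75% → £1.24
Bottle of gin (750 mL) £39.26: alcohol → 9.75% → £3.83
Laundry detergent £12.86: all other goods → 8.5% → £1.09
Vitamin D (90 ct) £19.25: nonprescription drugs → 8.5% → £1.64
Rain jacket £178.44: clothing & footwear → 4.75% → £8.48
Adhesive bandages £3.69: nonprescription drugs → 8.5% → £0.31
AA batteries (8-pack) £7.90: all other goods → 8.5% → £0.67
Granola (1 lb) £4.51: groceries → 0% → £0.00
Acetaminophen (200 ct) £9.71: nonprescription drugs → 8.5% → £0.83
Subtotal = £319.98; tax = £20.78; total due = £340.76

£340.76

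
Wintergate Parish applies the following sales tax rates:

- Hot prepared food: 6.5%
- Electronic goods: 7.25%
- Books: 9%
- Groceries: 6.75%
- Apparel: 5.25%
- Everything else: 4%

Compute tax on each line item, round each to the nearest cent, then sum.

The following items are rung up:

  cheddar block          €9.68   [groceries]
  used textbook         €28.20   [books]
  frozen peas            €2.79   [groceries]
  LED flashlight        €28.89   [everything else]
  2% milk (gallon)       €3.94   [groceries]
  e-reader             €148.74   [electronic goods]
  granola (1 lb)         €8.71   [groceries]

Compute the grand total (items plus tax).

Cheddar block €9.68: groceries → 6.75% → €0.65
Used textbook €28.20: books → 9% → €2.54
Frozen peas €2.79: groceries → 6.75% → €0.19
LED flashlight €28.89: everything else → 4% → €1.16
2% milk (gallon) €3.94: groceries → 6.75% → €0.27
E-reader €148.74: electronic goods → 7.25% → €10.78
Granola (1 lb) €8.71: groceries → 6.75% → €0.59
Subtotal = €230.95; tax = €16.18; total due = €247.13

€247.13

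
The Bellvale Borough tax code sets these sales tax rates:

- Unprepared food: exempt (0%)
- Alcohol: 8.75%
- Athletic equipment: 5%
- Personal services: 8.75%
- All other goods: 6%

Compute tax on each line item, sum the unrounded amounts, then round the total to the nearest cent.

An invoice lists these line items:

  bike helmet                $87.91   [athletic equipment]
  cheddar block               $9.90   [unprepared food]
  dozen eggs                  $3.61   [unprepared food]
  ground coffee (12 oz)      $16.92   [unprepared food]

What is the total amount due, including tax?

Bike helmet $87.91: athletic equipment → 5% → $4.3955
Cheddar block $9.90: unprepared food → 0% → $0.00
Dozen eggs $3.61: unprepared food → 0% → $0.00
Ground coffee (12 oz) $16.92: unprepared food → 0% → $0.00
Subtotal = $118.34; unrounded tax = $4.3955 → $4.40; total due = $122.74

$122.74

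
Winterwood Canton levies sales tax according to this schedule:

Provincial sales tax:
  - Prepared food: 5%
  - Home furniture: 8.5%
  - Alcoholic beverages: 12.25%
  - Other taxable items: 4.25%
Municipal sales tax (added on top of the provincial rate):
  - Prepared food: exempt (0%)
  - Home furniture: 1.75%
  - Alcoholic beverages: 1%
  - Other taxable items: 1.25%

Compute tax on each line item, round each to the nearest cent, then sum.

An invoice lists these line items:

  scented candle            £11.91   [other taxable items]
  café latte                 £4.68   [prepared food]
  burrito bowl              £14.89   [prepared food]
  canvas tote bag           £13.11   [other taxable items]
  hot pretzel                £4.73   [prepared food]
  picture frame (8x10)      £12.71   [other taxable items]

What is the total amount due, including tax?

Scented candle £11.91: other taxable items → 4.25% + 1.25% municipal = 5.5% → £0.66
Café latte £4.68: prepared food → 5% + 0% municipal = 5% → £0.23
Burrito bowl £14.89: prepared food → 5% + 0% municipal = 5% → £0.74
Canvas tote bag £13.11: other taxable items → 4.25% + 1.25% municipal = 5.5% → £0.72
Hot pretzel £4.73: prepared food → 5% + 0% municipal = 5% → £0.24
Picture frame (8x10) £12.71: other taxable items → 4.25% + 1.25% municipal = 5.5% → £0.70
Subtotal = £62.03; tax = £3.29; total due = £65.32

£65.32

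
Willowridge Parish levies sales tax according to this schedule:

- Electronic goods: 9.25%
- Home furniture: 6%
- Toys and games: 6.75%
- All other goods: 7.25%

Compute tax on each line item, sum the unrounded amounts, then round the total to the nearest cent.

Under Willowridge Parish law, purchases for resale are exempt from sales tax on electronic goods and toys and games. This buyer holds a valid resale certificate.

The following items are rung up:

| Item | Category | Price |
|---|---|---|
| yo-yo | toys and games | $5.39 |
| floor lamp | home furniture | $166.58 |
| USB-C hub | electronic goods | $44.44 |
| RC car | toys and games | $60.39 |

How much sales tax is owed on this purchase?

Yo-yo $5.39: toys and games, buyer-exempt → 0% → $0.00
Floor lamp $166.58: home furniture → 6% → $9.9948
USB-C hub $44.44: electronic goods, buyer-exempt → 0% → $0.00
RC car $60.39: toys and games, buyer-exempt → 0% → $0.00
Unrounded tax sum = $9.9948 → $9.99

$9.99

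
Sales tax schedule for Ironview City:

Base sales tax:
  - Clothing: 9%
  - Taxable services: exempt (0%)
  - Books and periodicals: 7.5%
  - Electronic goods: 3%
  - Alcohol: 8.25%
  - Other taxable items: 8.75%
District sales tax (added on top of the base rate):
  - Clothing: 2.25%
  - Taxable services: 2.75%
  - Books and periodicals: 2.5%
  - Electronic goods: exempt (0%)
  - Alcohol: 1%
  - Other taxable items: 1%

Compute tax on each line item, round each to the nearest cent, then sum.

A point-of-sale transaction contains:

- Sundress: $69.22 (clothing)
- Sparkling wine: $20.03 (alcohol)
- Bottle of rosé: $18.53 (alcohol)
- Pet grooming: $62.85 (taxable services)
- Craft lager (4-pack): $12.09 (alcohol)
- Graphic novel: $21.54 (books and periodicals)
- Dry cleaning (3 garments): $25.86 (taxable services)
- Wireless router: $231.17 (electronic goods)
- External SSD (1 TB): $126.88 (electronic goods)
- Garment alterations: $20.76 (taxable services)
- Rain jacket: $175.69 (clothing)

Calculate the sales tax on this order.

Sundress $69.22: clothing → 9% + 2.25% district = 11.25% → $7.79
Sparkling wine $20.03: alcohol → 8.25% + 1% district = 9.25% → $1.85
Bottle of rosé $18.53: alcohol → 8.25% + 1% district = 9.25% → $1.71
Pet grooming $62.85: taxable services → 0% + 2.75% district = 2.75% → $1.73
Craft lager (4-pack) $12.09: alcohol → 8.25% + 1% district = 9.25% → $1.12
Graphic novel $21.54: books and periodicals → 7.5% + 2.5% district = 10% → $2.15
Dry cleaning (3 garments) $25.86: taxable services → 0% + 2.75% district = 2.75% → $0.71
Wireless router $231.17: electronic goods → 3% + 0% district = 3% → $6.94
External SSD (1 TB) $126.88: electronic goods → 3% + 0% district = 3% → $3.81
Garment alterations $20.76: taxable services → 0% + 2.75% district = 2.75% → $0.57
Rain jacket $175.69: clothing → 9% + 2.25% district = 11.25% → $19.77
Total tax = $7.79 + $1.85 + $1.71 + $1.73 + $1.12 + $2.15 + $0.71 + $6.94 + $3.81 + $0.57 + $19.77 = $48.15

$48.15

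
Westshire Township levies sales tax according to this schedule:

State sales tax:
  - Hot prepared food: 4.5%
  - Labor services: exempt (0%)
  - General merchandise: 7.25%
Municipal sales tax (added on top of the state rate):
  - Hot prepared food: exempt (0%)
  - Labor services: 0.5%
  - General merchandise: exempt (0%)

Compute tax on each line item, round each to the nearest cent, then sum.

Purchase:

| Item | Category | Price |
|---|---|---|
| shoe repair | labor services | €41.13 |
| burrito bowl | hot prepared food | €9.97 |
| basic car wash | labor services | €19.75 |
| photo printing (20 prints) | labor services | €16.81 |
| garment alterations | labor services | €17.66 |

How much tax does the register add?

€0.93

Shoe repair €41.13: labor services → 0% + 0.5% municipal = 0.5% → €0.21
Burrito bowl €9.97: hot prepared food → 4.5% + 0% municipal = 4.5% → €0.45
Basic car wash €19.75: labor services → 0% + 0.5% municipal = 0.5% → €0.10
Photo printing (20 prints) €16.81: labor services → 0% + 0.5% municipal = 0.5% → €0.08
Garment alterations €17.66: labor services → 0% + 0.5% municipal = 0.5% → €0.09
Total tax = €0.21 + €0.45 + €0.10 + €0.08 + €0.09 = €0.93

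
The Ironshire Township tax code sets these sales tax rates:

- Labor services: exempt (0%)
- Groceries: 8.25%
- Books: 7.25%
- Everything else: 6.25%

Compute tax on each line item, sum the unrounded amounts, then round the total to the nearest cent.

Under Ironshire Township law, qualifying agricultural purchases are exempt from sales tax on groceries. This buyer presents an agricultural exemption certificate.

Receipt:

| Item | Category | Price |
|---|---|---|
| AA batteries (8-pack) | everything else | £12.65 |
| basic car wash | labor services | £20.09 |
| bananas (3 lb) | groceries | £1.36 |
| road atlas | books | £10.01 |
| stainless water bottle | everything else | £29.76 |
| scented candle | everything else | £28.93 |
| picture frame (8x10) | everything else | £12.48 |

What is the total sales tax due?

AA batteries (8-pack) £12.65: everything else → 6.25% → £0.790625
Basic car wash £20.09: labor services → 0% → £0.00
Bananas (3 lb) £1.36: groceries, buyer-exempt → 0% → £0.00
Road atlas £10.01: books → 7.25% → £0.725725
Stainless water bottle £29.76: everything else → 6.25% → £1.86
Scented candle £28.93: everything else → 6.25% → £1.808125
Picture frame (8x10) £12.48: everything else → 6.25% → £0.78
Unrounded tax sum = £5.964475 → £5.96

£5.96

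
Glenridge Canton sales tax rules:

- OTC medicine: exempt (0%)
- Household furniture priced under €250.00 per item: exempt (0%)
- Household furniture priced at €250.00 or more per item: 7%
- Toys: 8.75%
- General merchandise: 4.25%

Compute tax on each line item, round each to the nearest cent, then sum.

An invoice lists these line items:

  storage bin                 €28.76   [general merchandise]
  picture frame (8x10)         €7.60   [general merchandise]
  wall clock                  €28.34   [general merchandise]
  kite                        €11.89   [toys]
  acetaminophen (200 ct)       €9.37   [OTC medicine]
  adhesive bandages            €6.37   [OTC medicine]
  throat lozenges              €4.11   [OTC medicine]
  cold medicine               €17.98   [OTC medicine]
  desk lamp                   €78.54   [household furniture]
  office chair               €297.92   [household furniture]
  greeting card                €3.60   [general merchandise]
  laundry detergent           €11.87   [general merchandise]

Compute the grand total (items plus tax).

€531.63

Storage bin €28.76: general merchandise → 4.25% → €1.22
Picture frame (8x10) €7.60: general merchandise → 4.25% → €0.32
Wall clock €28.34: general merchandise → 4.25% → €1.20
Kite €11.89: toys → 8.75% → €1.04
Acetaminophen (200 ct) €9.37: OTC medicine → 0% → €0.00
Adhesive bandages €6.37: OTC medicine → 0% → €0.00
Throat lozenges €4.11: OTC medicine → 0% → €0.00
Cold medicine €17.98: OTC medicine → 0% → €0.00
Desk lamp €78.54: household furniture, under €250.00 → 0% → €0.00
Office chair €297.92: household furniture, €250.00 or more → 7% → €20.85
Greeting card €3.60: general merchandise → 4.25% → €0.15
Laundry detergent €11.87: general merchandise → 4.25% → €0.50
Subtotal = €506.35; tax = €25.28; total due = €531.63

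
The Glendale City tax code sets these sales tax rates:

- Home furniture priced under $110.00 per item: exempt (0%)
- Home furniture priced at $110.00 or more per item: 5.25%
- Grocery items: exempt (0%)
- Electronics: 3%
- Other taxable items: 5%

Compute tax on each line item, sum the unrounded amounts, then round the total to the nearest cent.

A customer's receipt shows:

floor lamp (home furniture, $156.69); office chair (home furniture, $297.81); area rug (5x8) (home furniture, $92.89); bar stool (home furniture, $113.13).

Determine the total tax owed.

Floor lamp $156.69: home furniture, $110.00 or more → 5.25% → $8.226225
Office chair $297.81: home furniture, $110.00 or more → 5.25% → $15.635025
Area rug (5x8) $92.89: home furniture, under $110.00 → 0% → $0.00
Bar stool $113.13: home furniture, $110.00 or more → 5.25% → $5.939325
Unrounded tax sum = $29.800575 → $29.80

$29.80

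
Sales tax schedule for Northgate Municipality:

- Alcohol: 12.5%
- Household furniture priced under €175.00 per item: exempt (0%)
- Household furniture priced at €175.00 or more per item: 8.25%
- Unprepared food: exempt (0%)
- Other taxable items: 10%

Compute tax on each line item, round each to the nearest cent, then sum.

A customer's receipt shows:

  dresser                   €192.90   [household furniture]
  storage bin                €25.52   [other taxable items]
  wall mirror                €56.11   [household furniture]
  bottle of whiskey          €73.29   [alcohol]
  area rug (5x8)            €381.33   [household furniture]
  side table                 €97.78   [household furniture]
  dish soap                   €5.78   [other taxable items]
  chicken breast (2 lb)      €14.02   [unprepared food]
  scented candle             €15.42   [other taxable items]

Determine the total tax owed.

€61.20

Dresser €192.90: household furniture, €175.00 or more → 8.25% → €15.91
Storage bin €25.52: other taxable items → 10% → €2.55
Wall mirror €56.11: household furniture, under €175.00 → 0% → €0.00
Bottle of whiskey €73.29: alcohol → 12.5% → €9.16
Area rug (5x8) €381.33: household furniture, €175.00 or more → 8.25% → €31.46
Side table €97.78: household furniture, under €175.00 → 0% → €0.00
Dish soap €5.78: other taxable items → 10% → €0.58
Chicken breast (2 lb) €14.02: unprepared food → 0% → €0.00
Scented candle €15.42: other taxable items → 10% → €1.54
Total tax = €15.91 + €2.55 + €9.16 + €31.46 + €0.58 + €1.54 = €61.20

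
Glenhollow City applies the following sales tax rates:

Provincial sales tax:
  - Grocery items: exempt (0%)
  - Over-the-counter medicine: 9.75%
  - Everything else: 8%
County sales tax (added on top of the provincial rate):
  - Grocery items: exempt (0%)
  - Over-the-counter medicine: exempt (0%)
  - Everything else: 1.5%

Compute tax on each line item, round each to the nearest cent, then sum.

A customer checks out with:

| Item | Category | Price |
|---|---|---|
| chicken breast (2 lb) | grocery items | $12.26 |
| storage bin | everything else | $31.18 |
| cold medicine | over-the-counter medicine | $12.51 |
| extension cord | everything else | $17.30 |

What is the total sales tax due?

$5.82

Chicken breast (2 lb) $12.26: grocery items → 0% + 0% county = 0% → $0.00
Storage bin $31.18: everything else → 8% + 1.5% county = 9.5% → $2.96
Cold medicine $12.51: over-the-counter medicine → 9.75% + 0% county = 9.75% → $1.22
Extension cord $17.30: everything else → 8% + 1.5% county = 9.5% → $1.64
Total tax = $2.96 + $1.22 + $1.64 = $5.82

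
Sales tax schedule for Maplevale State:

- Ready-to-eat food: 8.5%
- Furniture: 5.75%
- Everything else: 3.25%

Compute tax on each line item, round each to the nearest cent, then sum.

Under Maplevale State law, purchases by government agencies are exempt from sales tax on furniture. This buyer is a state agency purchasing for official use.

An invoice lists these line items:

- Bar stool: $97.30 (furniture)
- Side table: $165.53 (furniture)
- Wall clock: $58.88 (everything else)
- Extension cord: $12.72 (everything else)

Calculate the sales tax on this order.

Bar stool $97.30: furniture, buyer-exempt → 0% → $0.00
Side table $165.53: furniture, buyer-exempt → 0% → $0.00
Wall clock $58.88: everything else → 3.25% → $1.91
Extension cord $12.72: everything else → 3.25% → $0.41
Total tax = $1.91 + $0.41 = $2.32

$2.32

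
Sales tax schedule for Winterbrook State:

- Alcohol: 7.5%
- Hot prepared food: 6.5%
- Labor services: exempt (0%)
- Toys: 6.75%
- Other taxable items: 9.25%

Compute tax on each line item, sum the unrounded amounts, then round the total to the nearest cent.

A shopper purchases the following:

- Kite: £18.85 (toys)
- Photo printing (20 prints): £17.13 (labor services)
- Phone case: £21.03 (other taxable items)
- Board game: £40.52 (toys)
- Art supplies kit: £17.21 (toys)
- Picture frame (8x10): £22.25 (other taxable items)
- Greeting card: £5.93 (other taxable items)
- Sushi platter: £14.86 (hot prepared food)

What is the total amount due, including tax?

Kite £18.85: toys → 6.75% → £1.272375
Photo printing (20 prints) £17.13: labor services → 0% → £0.00
Phone case £21.03: other taxable items → 9.25% → £1.945275
Board game £40.52: toys → 6.75% → £2.7351
Art supplies kit £17.21: toys → 6.75% → £1.161675
Picture frame (8x10) £22.25: other taxable items → 9.25% → £2.058125
Greeting card £5.93: other taxable items → 9.25% → £0.548525
Sushi platter £14.86: hot prepared food → 6.5% → £0.9659
Subtotal = £157.78; unrounded tax = £10.686975 → £10.69; total due = £168.47

£168.47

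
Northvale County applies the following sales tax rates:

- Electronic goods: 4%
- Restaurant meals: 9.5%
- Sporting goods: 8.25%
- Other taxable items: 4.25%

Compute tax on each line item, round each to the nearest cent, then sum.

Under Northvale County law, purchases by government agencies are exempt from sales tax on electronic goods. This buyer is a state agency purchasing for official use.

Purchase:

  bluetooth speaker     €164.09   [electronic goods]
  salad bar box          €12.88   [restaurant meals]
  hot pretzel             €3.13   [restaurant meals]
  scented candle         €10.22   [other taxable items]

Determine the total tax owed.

Bluetooth speaker €164.09: electronic goods, buyer-exempt → 0% → €0.00
Salad bar box €12.88: restaurant meals → 9.5% → €1.22
Hot pretzel €3.13: restaurant meals → 9.5% → €0.30
Scented candle €10.22: other taxable items → 4.25% → €0.43
Total tax = €1.22 + €0.30 + €0.43 = €1.95

€1.95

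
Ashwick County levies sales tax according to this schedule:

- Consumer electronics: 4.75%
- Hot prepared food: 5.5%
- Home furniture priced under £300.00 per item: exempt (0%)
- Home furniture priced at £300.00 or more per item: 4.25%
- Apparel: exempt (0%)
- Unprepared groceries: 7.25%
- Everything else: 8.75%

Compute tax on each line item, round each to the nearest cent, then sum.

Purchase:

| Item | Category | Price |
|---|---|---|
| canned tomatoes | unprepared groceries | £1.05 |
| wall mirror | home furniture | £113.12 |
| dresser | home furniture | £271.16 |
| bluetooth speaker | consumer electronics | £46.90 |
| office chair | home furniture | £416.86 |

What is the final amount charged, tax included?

£869.12

Canned tomatoes £1.05: unprepared groceries → 7.25% → £0.08
Wall mirror £113.12: home furniture, under £300.00 → 0% → £0.00
Dresser £271.16: home furniture, under £300.00 → 0% → £0.00
Bluetooth speaker £46.90: consumer electronics → 4.75% → £2.23
Office chair £416.86: home furniture, £300.00 or more → 4.25% → £17.72
Subtotal = £849.09; tax = £20.03; total due = £869.12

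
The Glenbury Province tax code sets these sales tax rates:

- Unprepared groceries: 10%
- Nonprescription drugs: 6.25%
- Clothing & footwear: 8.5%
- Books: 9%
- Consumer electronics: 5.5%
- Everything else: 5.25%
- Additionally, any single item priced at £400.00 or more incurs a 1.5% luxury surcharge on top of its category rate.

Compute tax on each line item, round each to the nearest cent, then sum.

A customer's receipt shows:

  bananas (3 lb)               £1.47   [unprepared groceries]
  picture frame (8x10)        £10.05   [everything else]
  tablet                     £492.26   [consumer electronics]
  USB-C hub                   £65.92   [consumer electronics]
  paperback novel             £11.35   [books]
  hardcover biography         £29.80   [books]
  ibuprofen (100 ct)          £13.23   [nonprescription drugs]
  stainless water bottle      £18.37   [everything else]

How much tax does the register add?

Bananas (3 lb) £1.47: unprepared groceries → 10% → £0.15
Picture frame (8x10) £10.05: everything else → 5.25% → £0.53
Tablet £492.26: consumer electronics → 5.5% + 1.5% surcharge = 7% → £34.46
USB-C hub £65.92: consumer electronics → 5.5% → £3.63
Paperback novel £11.35: books → 9% → £1.02
Hardcover biography £29.80: books → 9% → £2.68
Ibuprofen (100 ct) £13.23: nonprescription drugs → 6.25% → £0.83
Stainless water bottle £18.37: everything else → 5.25% → £0.96
Total tax = £0.15 + £0.53 + £34.46 + £3.63 + £1.02 + £2.68 + £0.83 + £0.96 = £44.26

£44.26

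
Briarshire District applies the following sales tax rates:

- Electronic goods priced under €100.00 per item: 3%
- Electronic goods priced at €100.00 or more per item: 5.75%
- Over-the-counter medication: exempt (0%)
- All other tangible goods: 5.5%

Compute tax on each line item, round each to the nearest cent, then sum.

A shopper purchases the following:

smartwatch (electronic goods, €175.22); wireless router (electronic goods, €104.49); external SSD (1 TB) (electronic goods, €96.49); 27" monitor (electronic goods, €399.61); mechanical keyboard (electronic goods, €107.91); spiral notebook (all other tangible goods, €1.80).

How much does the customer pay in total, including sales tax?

€933.78

Smartwatch €175.22: electronic goods, €100.00 or more → 5.75% → €10.08
Wireless router €104.49: electronic goods, €100.00 or more → 5.75% → €6.01
External SSD (1 TB) €96.49: electronic goods, under €100.00 → 3% → €2.89
27" monitor €399.61: electronic goods, €100.00 or more → 5.75% → €22.98
Mechanical keyboard €107.91: electronic goods, €100.00 or more → 5.75% → €6.20
Spiral notebook €1.80: all other tangible goods → 5.5% → €0.10
Subtotal = €885.52; tax = €48.26; total due = €933.78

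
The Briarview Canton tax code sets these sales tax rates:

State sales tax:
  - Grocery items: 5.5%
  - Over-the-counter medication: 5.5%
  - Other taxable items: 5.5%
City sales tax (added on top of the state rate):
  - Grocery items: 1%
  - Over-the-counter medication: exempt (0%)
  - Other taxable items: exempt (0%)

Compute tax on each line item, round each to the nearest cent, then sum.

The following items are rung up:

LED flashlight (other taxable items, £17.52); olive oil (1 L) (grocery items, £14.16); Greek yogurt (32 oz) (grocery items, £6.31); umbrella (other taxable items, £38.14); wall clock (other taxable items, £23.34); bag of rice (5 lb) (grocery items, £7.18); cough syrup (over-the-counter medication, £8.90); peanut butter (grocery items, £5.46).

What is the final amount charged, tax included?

LED flashlight £17.52: other taxable items → 5.5% + 0% city = 5.5% → £0.96
Olive oil (1 L) £14.16: grocery items → 5.5% + 1% city = 6.5% → £0.92
Greek yogurt (32 oz) £6.31: grocery items → 5.5% + 1% city = 6.5% → £0.41
Umbrella £38.14: other taxable items → 5.5% + 0% city = 5.5% → £2.10
Wall clock £23.34: other taxable items → 5.5% + 0% city = 5.5% → £1.28
Bag of rice (5 lb) £7.18: grocery items → 5.5% + 1% city = 6.5% → £0.47
Cough syrup £8.90: over-the-counter medication → 5.5% + 0% city = 5.5% → £0.49
Peanut butter £5.46: grocery items → 5.5% + 1% city = 6.5% → £0.35
Subtotal = £121.01; tax = £6.98; total due = £127.99

£127.99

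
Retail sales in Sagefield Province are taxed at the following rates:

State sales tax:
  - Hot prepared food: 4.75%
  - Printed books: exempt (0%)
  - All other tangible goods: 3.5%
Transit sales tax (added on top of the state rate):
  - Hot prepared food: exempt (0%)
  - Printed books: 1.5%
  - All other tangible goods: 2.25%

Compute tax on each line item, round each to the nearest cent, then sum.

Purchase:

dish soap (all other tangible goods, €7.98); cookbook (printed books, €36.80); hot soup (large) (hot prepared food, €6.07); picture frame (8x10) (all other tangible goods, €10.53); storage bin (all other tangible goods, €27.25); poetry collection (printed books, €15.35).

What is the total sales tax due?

€3.71

Dish soap €7.98: all other tangible goods → 3.5% + 2.25% transit = 5.75% → €0.46
Cookbook €36.80: printed books → 0% + 1.5% transit = 1.5% → €0.55
Hot soup (large) €6.07: hot prepared food → 4.75% + 0% transit = 4.75% → €0.29
Picture frame (8x10) €10.53: all other tangible goods → 3.5% + 2.25% transit = 5.75% → €0.61
Storage bin €27.25: all other tangible goods → 3.5% + 2.25% transit = 5.75% → €1.57
Poetry collection €15.35: printed books → 0% + 1.5% transit = 1.5% → €0.23
Total tax = €0.46 + €0.55 + €0.29 + €0.61 + €1.57 + €0.23 = €3.71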